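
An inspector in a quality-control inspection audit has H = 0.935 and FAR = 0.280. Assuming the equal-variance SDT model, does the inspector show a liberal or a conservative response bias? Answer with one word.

liberal

z(H) = 1.514, z(FA) = -0.583
c = −½·(z(H) + z(FA)) = -0.4655
c < 0 → liberal criterion (biased toward responding “yes”).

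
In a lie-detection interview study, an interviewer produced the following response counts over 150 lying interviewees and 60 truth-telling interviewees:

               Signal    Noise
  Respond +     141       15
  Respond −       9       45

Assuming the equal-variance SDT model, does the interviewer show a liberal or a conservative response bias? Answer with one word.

liberal

z(H) = 1.555, z(FA) = -0.674
c = −½·(z(H) + z(FA)) = -0.4405
c < 0 → liberal criterion (biased toward responding “yes”).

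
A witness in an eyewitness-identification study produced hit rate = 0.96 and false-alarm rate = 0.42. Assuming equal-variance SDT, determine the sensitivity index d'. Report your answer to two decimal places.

z(H) = z(0.96) = 1.7507
z(FA) = z(0.42) = -0.2019
d' = z(H) − z(FA) = 1.7507 − (-0.2019) = 1.9526

d' = 1.95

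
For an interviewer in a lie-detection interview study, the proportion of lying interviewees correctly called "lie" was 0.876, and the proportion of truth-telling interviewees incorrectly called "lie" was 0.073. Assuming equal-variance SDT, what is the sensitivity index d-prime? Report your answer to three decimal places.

d-prime = 2.609

z(H) = z(0.876) = 1.1552
z(FA) = z(0.073) = -1.4538
d' = z(H) − z(FA) = 1.1552 − (-1.4538) = 2.6090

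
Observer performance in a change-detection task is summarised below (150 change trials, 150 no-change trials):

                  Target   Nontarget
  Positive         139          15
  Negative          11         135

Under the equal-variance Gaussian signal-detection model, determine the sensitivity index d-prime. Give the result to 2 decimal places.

d-prime = 2.73

H = 139/150 = 0.9267
FA = 15/150 = 0.1000
z(0.9267) = 1.4516, z(0.1000) = -1.2816
d' = z(H) − z(FA) = 1.4516 − (-1.2816) = 2.7332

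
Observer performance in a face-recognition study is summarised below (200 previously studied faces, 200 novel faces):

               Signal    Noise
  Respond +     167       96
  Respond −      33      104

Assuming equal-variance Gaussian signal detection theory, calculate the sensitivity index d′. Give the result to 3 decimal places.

d′ = 1.024

H = 167/200 = 0.8350
FA = 96/200 = 0.4800
z(H) = 0.9741
z(FA) = -0.0502
d' = z(H) − z(FA) = 0.9741 − (-0.0502) = 1.0243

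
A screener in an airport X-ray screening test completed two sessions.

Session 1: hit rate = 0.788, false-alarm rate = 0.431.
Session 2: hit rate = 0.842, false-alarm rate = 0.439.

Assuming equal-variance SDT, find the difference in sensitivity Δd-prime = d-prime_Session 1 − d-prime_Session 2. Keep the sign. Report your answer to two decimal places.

Δd-prime = -0.18

Session 1: z(0.788) = 0.800, z(0.431) = -0.174, d' = 0.974
Session 2: z(0.842) = 1.003, z(0.439) = -0.154, d' = 1.157
Δd' = d'_Session 1 − d'_Session 2 = 0.974 − 1.157 = -0.183
Session 2 has the higher sensitivity.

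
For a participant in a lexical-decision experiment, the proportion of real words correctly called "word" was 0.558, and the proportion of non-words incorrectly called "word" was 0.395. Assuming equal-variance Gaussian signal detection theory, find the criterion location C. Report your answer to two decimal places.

C = 0.06

z(H) = 0.1459
z(FA) = -0.2663
c = −½·[z(H) + z(FA)] = −0.5 × (0.1459 + (-0.2663)) = 0.0602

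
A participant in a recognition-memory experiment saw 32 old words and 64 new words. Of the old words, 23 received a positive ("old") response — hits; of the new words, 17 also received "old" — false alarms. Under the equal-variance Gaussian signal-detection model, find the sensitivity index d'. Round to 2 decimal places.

H = 23/32 = 0.7188
FA = 17/64 = 0.2656
Φ⁻¹(0.7188) = 0.5793, Φ⁻¹(0.2656) = -0.6262
d' = z(H) − z(FA) = 0.5793 − (-0.6262) = 1.2055

d' = 1.21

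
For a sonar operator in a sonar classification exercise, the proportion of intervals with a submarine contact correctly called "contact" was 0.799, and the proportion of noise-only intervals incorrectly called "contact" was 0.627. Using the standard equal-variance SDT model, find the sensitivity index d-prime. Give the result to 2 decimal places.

z(H) = z(0.799) = 0.838
z(FA) = z(0.627) = 0.324
d' = z(H) − z(FA) = 0.838 − 0.324 = 0.514

d-prime = 0.51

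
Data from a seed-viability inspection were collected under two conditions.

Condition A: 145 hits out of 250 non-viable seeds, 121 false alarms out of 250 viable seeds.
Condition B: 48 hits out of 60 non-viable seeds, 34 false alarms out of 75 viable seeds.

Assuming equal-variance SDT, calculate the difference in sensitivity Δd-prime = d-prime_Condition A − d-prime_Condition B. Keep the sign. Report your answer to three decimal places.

Condition A: z(0.5800) = 0.2019, z(0.4840) = -0.0401, d' = 0.2420
Condition B: z(0.8000) = 0.8416, z(0.4533) = -0.1173, d' = 0.9589
Δd' = d'_Condition A − d'_Condition B = 0.2420 − 0.9589 = -0.7169
Condition B has the higher sensitivity.

Δd-prime = -0.717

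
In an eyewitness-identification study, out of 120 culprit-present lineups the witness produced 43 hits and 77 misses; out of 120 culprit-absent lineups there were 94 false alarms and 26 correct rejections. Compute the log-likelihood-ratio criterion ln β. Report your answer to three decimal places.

ln β = 0.241

H = 43/120 = 0.3583
FA = 94/120 = 0.7833
z(0.3583) = -0.3630, z(0.7833) = 0.7834
ln β = −½·[z(H)² − z(FA)²] = −0.5 × (0.1318 − 0.6137) = 0.24095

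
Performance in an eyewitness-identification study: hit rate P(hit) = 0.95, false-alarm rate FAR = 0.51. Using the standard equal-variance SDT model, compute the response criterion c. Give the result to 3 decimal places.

c = -0.835

z(H) = 1.6449
z(FA) = 0.0251
c = −½·[z(H) + z(FA)] = −0.5 × (1.6449 + 0.0251) = -0.8350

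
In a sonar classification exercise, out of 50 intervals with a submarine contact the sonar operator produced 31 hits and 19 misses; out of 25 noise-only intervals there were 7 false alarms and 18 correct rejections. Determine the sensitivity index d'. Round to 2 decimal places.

d' = 0.89

H = 31/50 = 0.6200
FA = 7/25 = 0.2800
Φ⁻¹(H) = Φ⁻¹(0.6200) = 0.305
Φ⁻¹(FA) = Φ⁻¹(0.2800) = -0.583
d' = z(H) − z(FA) = 0.305 − (-0.583) = 0.888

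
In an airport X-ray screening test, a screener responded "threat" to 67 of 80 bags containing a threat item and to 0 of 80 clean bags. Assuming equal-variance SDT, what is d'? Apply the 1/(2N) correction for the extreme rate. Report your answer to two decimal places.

The false-alarm rate is 0/80 = 0, so apply the 1/(2N) correction: FA → 1/(2·80) = 0.00625.
z(H) = z(0.83750) = 0.984
z(FA) = z(0.00625) = -2.498
d' = 0.984 − (-2.498) = 3.482

d' = 3.48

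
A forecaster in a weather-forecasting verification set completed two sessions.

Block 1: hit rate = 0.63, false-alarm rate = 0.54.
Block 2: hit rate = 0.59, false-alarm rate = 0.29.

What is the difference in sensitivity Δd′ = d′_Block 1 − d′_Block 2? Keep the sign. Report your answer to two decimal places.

Δd′ = -0.55

Block 1: z(0.63) = 0.332, z(0.54) = 0.100, d' = 0.232
Block 2: z(0.59) = 0.228, z(0.29) = -0.553, d' = 0.781
Δd' = d'_Block 1 − d'_Block 2 = 0.232 − 0.781 = -0.549
Block 2 has the higher sensitivity.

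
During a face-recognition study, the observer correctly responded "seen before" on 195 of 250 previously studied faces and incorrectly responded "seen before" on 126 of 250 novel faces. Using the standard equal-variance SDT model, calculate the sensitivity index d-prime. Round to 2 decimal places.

H = 195/250 = 0.7800
FA = 126/250 = 0.5040
Φ⁻¹(H) = Φ⁻¹(0.7800) = 0.7722
Φ⁻¹(FA) = Φ⁻¹(0.5040) = 0.0100
d' = z(H) − z(FA) = 0.7722 − 0.0100 = 0.7622

d-prime = 0.76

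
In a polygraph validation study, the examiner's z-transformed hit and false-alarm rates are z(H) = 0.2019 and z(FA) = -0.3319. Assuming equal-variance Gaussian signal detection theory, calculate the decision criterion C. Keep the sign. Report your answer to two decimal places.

C = 0.07

c = −½·[z(H) + z(FA)] = −½·(0.2019 + (-0.3319)) = 0.0650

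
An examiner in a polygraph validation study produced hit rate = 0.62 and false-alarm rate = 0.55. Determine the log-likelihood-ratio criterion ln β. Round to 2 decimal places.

z(H) = z(0.62) = 0.305
z(FA) = z(0.55) = 0.126
ln β = −½·[z(H)² − z(FA)²] = −0.5 × (0.093 − 0.016) = -0.0385

ln β = -0.04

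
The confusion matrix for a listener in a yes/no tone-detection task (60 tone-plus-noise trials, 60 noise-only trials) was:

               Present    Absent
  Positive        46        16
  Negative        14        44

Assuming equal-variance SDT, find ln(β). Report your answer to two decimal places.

ln β = -0.07

H = 46/60 = 0.7667
FA = 16/60 = 0.2667
z(0.7667) = 0.728, z(0.2667) = -0.623
ln β = −½·[z(H)² − z(FA)²] = −0.5 × (0.530 − 0.388) = -0.071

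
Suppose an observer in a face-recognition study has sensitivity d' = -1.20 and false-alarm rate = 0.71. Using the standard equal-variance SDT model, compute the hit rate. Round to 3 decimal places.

z(false-alarm rate) = z(0.71) = 0.5534
z(H) = z(FA) + d' = 0.5534 + (-1.20) = -0.6466
hit rate = Φ(-0.6466) = 0.2589

hit rate = 0.259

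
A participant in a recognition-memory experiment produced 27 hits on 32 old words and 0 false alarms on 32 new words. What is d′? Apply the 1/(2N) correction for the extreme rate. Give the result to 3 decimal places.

d′ = 3.164

The false-alarm rate is 0/32 = 0, so apply the 1/(2N) correction: FA → 1/(2·32) = 0.01562.
z(H) = z(0.84375) = 1.0100
z(FA) = z(0.01562) = -2.1540
d' = 1.0100 − (-2.1540) = 3.1640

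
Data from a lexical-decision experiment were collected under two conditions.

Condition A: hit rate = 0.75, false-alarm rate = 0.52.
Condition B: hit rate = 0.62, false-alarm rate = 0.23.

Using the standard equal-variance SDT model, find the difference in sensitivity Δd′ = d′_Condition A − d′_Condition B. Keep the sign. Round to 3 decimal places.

Δd′ = -0.420

Condition A: z(0.75) = 0.6745, z(0.52) = 0.0502, d' = 0.6243
Condition B: z(0.62) = 0.3055, z(0.23) = -0.7388, d' = 1.0443
Δd' = d'_Condition A − d'_Condition B = 0.6243 − 1.0443 = -0.4200
Condition B has the higher sensitivity.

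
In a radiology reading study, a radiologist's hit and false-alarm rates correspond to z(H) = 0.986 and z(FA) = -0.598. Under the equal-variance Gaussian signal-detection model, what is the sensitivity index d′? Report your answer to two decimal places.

d′ = 1.58

d' = z(H) − z(FA) = 0.986 − (-0.598) = 1.584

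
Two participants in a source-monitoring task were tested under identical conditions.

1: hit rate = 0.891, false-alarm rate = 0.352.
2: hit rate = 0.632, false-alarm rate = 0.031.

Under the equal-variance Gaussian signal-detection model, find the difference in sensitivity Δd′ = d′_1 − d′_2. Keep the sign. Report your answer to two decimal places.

Δd′ = -0.59

1: z(0.891) = 1.232, z(0.352) = -0.380, d' = 1.612
2: z(0.632) = 0.337, z(0.031) = -1.866, d' = 2.203
Δd' = d'_1 − d'_2 = 1.612 − 2.203 = -0.591
2 has the higher sensitivity.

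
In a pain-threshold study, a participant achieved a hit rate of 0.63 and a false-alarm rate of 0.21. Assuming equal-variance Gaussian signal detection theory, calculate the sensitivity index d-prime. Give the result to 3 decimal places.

z(H) = z(0.63) = 0.3319
z(FA) = z(0.21) = -0.8064
d' = z(H) − z(FA) = 0.3319 − (-0.8064) = 1.1383

d-prime = 1.138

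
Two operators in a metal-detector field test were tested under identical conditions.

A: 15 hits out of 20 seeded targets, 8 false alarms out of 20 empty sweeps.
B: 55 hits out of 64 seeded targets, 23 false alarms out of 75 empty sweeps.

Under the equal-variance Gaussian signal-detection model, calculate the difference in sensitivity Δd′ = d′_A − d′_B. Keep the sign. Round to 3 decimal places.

A: z(0.7500) = 0.6745, z(0.4000) = -0.2533, d' = 0.9278
B: z(0.8594) = 1.0776, z(0.3067) = -0.5052, d' = 1.5828
Δd' = d'_A − d'_B = 0.9278 − 1.5828 = -0.6550
B has the higher sensitivity.

Δd′ = -0.655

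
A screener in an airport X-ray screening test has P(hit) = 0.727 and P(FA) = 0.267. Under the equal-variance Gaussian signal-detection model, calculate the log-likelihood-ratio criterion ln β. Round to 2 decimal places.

ln β = 0.01

Φ⁻¹(H) = 0.604
Φ⁻¹(FA) = -0.622
ln β = −½·[z(H)² − z(FA)²] = −0.5 × (0.365 − 0.387) = 0.011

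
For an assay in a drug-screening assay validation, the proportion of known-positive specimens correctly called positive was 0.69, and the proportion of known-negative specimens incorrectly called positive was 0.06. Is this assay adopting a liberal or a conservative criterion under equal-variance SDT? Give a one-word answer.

conservative

z(H) = 0.496, z(FA) = -1.555
c = −½·(z(H) + z(FA)) = 0.5295
c > 0 → conservative criterion (biased toward responding “no”).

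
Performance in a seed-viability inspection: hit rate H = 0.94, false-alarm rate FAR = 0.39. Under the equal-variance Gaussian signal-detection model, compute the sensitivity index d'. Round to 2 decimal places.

Φ⁻¹(H) = 1.555
Φ⁻¹(FA) = -0.279
d' = z(H) − z(FA) = 1.555 − (-0.279) = 1.834

d' = 1.83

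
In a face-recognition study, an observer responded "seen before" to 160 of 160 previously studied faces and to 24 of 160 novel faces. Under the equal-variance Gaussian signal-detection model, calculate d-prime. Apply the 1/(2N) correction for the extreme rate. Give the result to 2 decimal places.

The hit rate is 160/160 = 1, so apply the 1/(2N) correction: H → 1 − 1/(2·160) = 0.99687.
z(H) = z(0.99687) = 2.734
z(FA) = z(0.15000) = -1.036
d' = 2.734 − (-1.036) = 3.770

d-prime = 3.77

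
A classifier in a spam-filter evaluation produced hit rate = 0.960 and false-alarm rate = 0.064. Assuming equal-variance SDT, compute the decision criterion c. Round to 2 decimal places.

Φ⁻¹(H) = 1.751
Φ⁻¹(FA) = -1.522
c = −½·[z(H) + z(FA)] = −0.5 × (1.751 + (-1.522)) = -0.1145
c < 0: the classifier has a liberal response bias.

c = -0.11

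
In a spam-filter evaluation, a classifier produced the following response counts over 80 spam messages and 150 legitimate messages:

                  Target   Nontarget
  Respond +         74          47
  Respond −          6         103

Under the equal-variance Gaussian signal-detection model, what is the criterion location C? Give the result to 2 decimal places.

H = 74/80 = 0.9250
FA = 47/150 = 0.3133
Φ⁻¹(0.9250) = 1.440, Φ⁻¹(0.3133) = -0.487
c = −½·[z(H) + z(FA)] = −0.5 × (1.440 + (-0.487)) = -0.4765

C = -0.48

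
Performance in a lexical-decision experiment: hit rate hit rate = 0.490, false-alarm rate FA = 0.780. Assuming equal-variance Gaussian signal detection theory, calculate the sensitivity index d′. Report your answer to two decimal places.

d′ = -0.80

z(0.490) = -0.025, z(0.780) = 0.772
d' = z(H) − z(FA) = -0.025 − 0.772 = -0.797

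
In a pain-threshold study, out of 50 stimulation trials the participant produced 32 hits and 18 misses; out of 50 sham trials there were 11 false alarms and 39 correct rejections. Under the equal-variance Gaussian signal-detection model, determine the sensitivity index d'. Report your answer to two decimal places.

H = 32/50 = 0.6400
FA = 11/50 = 0.2200
Φ⁻¹(H) = 0.3585
Φ⁻¹(FA) = -0.7722
d' = z(H) − z(FA) = 0.3585 − (-0.7722) = 1.1307

d' = 1.13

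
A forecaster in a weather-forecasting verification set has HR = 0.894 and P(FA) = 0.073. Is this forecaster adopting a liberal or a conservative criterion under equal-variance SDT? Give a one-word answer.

conservative

z(H) = 1.248, z(FA) = -1.454
c = −½·(z(H) + z(FA)) = 0.103
c > 0 → conservative criterion (biased toward responding “no”).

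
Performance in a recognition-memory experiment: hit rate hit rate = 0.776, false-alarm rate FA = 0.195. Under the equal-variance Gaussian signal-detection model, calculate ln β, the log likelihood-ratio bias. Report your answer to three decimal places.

Φ⁻¹(0.776) = 0.7588, Φ⁻¹(0.195) = -0.8596
ln β = −½·[z(H)² − z(FA)²] = −0.5 × (0.5758 − 0.7389) = 0.08155

ln β = 0.082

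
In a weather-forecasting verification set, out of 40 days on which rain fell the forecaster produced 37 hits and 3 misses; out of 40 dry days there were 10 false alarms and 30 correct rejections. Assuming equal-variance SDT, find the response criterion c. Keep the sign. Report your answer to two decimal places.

H = 37/40 = 0.9250
FA = 10/40 = 0.2500
z(0.9250) = 1.440, z(0.2500) = -0.674
c = −½·[z(H) + z(FA)] = −0.5 × (1.440 + (-0.674)) = -0.383
c < 0: the forecaster has a liberal response bias.

c = -0.38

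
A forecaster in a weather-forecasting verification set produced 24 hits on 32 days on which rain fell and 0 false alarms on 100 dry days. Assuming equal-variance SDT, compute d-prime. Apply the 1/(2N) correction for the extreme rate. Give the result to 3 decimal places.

d-prime = 3.250

The false-alarm rate is 0/100 = 0, so apply the 1/(2N) correction: FA → 1/(2·100) = 0.00500.
z(H) = z(0.75000) = 0.6745
z(FA) = z(0.00500) = -2.5758
d' = 0.6745 − (-2.5758) = 3.2503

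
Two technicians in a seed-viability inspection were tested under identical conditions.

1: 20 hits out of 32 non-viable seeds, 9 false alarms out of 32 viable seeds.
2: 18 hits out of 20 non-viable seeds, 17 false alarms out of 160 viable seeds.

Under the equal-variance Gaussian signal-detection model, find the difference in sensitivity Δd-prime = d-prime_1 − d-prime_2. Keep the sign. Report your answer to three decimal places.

Δd-prime = -1.631

1: z(0.6250) = 0.3186, z(0.2812) = -0.5793, d' = 0.8979
2: z(0.9000) = 1.2816, z(0.1062) = -1.2470, d' = 2.5286
Δd' = d'_1 − d'_2 = 0.8979 − 2.5286 = -1.6307
2 has the higher sensitivity.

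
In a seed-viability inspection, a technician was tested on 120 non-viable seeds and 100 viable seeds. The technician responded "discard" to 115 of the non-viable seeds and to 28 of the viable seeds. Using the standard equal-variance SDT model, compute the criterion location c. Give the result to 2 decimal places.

c = -0.57

H = 115/120 = 0.9583
FA = 28/100 = 0.2800
z(H) = z(0.9583) = 1.7313
z(FA) = z(0.2800) = -0.5828
c = −½·[z(H) + z(FA)] = −0.5 × (1.7313 + (-0.5828)) = -0.57425
c < 0: the technician has a liberal response bias.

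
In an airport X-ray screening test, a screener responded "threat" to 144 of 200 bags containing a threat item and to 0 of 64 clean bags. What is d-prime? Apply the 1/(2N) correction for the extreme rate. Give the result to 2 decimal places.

The false-alarm rate is 0/64 = 0, so apply the 1/(2N) correction: FA → 1/(2·64) = 0.00781.
z(H) = z(0.72000) = 0.583
z(FA) = z(0.00781) = -2.418
d' = 0.583 − (-2.418) = 3.001

d-prime = 3.00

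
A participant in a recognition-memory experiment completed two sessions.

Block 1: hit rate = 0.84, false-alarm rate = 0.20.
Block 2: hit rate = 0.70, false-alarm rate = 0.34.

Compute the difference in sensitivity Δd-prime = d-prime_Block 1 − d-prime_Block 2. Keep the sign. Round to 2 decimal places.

Δd-prime = 0.90

Block 1: z(0.84) = 0.994, z(0.20) = -0.842, d' = 1.836
Block 2: z(0.70) = 0.524, z(0.34) = -0.412, d' = 0.936
Δd' = d'_Block 1 − d'_Block 2 = 1.836 − 0.936 = 0.900
Block 1 has the higher sensitivity.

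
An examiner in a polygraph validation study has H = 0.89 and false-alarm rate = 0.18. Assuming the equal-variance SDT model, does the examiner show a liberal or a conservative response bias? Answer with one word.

liberal

z(H) = 1.227, z(FA) = -0.915
c = −½·(z(H) + z(FA)) = -0.156
c < 0 → liberal criterion (biased toward responding “yes”).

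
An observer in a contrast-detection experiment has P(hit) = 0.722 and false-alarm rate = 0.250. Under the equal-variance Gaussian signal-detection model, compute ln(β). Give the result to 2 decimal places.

ln β = 0.05

z(H) = z(0.722) = 0.589
z(FA) = z(0.250) = -0.674
ln β = −½·[z(H)² − z(FA)²] = −0.5 × (0.347 − 0.454) = 0.0535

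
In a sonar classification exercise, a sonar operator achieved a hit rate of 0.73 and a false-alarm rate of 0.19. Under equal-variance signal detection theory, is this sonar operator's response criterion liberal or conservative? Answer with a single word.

conservative

z(H) = 0.613, z(FA) = -0.878
c = −½·(z(H) + z(FA)) = 0.1325
c > 0 → conservative criterion (biased toward responding “no”).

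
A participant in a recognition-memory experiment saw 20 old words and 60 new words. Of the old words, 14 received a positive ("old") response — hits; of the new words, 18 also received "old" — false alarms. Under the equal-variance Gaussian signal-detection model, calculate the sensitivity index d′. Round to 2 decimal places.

H = 14/20 = 0.7000
FA = 18/60 = 0.3000
Φ⁻¹(0.7000) = 0.524, Φ⁻¹(0.3000) = -0.524
d' = z(H) − z(FA) = 0.524 − (-0.524) = 1.048

d′ = 1.05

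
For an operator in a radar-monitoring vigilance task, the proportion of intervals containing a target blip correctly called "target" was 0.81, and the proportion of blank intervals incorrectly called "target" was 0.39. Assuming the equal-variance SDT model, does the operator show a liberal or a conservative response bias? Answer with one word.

z(H) = 0.878, z(FA) = -0.279
c = −½·(z(H) + z(FA)) = -0.2995
c < 0 → liberal criterion (biased toward responding “yes”).

liberal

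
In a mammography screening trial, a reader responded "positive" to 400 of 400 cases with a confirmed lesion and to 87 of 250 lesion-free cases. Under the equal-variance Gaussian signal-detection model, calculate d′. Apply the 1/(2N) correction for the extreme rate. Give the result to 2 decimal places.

The hit rate is 400/400 = 1, so apply the 1/(2N) correction: H → 1 − 1/(2·400) = 0.99875.
z(H) = z(0.99875) = 3.023
z(FA) = z(0.34800) = -0.391
d' = 3.023 − (-0.391) = 3.414

d′ = 3.41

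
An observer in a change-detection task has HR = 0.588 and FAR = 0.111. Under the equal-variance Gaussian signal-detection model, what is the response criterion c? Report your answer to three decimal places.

c = 0.499

Φ⁻¹(H) = 0.2224
Φ⁻¹(FA) = -1.2212
c = −½·[z(H) + z(FA)] = −0.5 × (0.2224 + (-1.2212)) = 0.4994
c > 0: the observer has a conservative response bias.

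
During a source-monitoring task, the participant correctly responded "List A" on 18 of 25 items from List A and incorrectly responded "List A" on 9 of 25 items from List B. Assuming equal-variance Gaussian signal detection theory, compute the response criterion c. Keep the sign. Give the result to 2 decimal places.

H = 18/25 = 0.7200
FA = 9/25 = 0.3600
z(H) = z(0.7200) = 0.583
z(FA) = z(0.3600) = -0.358
c = −½·[z(H) + z(FA)] = −0.5 × (0.583 + (-0.358)) = -0.1125
c < 0: the participant has a liberal response bias.

c = -0.11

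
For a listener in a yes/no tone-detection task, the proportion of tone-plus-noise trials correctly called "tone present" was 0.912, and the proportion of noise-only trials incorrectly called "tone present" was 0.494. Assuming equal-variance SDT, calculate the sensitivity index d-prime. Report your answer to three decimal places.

d-prime = 1.368

Φ⁻¹(H) = Φ⁻¹(0.912) = 1.3532
Φ⁻¹(FA) = Φ⁻¹(0.494) = -0.0150
d' = z(H) − z(FA) = 1.3532 − (-0.0150) = 1.3682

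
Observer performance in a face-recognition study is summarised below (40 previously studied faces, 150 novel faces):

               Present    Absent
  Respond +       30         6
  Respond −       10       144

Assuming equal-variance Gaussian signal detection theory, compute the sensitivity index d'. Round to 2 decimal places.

d' = 2.43

H = 30/40 = 0.7500
FA = 6/150 = 0.0400
z(H) = 0.674
z(FA) = -1.751
d' = z(H) − z(FA) = 0.674 − (-1.751) = 2.425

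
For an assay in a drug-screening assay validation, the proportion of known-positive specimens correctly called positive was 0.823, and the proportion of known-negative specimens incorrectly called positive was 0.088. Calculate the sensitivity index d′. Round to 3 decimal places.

Φ⁻¹(H) = 0.9269
Φ⁻¹(FA) = -1.3532
d' = z(H) − z(FA) = 0.9269 − (-1.3532) = 2.2801

d′ = 2.280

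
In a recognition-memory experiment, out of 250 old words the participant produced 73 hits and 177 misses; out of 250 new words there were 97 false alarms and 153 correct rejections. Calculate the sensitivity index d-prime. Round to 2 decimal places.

d-prime = -0.26

H = 73/250 = 0.2920
FA = 97/250 = 0.3880
z(H) = -0.548
z(FA) = -0.285
d' = z(H) − z(FA) = -0.548 − (-0.285) = -0.263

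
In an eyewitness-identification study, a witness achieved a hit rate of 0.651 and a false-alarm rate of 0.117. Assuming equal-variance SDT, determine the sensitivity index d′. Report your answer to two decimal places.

z(H) = z(0.651) = 0.388
z(FA) = z(0.117) = -1.190
d' = z(H) − z(FA) = 0.388 − (-1.190) = 1.578

d′ = 1.58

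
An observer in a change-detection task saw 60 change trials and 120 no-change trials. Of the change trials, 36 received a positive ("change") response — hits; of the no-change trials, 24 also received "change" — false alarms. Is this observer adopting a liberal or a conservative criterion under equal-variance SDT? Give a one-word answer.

conservative

z(H) = 0.253, z(FA) = -0.842
c = −½·(z(H) + z(FA)) = 0.2945
c > 0 → conservative criterion (biased toward responding “no”).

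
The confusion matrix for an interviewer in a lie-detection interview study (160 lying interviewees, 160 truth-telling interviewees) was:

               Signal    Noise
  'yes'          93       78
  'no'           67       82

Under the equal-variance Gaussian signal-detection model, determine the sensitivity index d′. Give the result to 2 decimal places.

d′ = 0.24

H = 93/160 = 0.5813
FA = 78/160 = 0.4875
z(H) = z(0.5813) = 0.205
z(FA) = z(0.4875) = -0.031
d' = z(H) − z(FA) = 0.205 − (-0.031) = 0.236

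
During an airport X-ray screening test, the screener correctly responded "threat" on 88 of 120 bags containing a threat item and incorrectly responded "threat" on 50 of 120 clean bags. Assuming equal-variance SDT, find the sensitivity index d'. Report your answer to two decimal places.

d' = 0.83

H = 88/120 = 0.7333
FA = 50/120 = 0.4167
z(0.7333) = 0.623, z(0.4167) = -0.210
d' = z(H) − z(FA) = 0.623 − (-0.210) = 0.833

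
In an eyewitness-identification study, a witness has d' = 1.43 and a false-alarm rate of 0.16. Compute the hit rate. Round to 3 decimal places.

hit rate = 0.668

z(false-alarm rate) = z(0.16) = -0.9945
z(H) = z(FA) + d' = -0.9945 + 1.43 = 0.4355
hit rate = Φ(0.4355) = 0.6684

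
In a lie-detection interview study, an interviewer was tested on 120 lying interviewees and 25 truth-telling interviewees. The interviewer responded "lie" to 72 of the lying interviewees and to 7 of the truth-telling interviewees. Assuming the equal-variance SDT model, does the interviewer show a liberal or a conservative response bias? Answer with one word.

conservative

z(H) = 0.253, z(FA) = -0.583
c = −½·(z(H) + z(FA)) = 0.165
c > 0 → conservative criterion (biased toward responding “no”).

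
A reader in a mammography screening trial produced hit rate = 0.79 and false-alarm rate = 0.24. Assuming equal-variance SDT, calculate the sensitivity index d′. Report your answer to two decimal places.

Φ⁻¹(H) = Φ⁻¹(0.79) = 0.806
Φ⁻¹(FA) = Φ⁻¹(0.24) = -0.706
d' = z(H) − z(FA) = 0.806 − (-0.706) = 1.512

d′ = 1.51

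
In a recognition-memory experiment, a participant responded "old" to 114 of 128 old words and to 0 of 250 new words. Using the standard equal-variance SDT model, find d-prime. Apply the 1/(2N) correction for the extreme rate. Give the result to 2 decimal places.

The false-alarm rate is 0/250 = 0, so apply the 1/(2N) correction: FA → 1/(2·250) = 0.00200.
z(H) = z(0.89062) = 1.230
z(FA) = z(0.00200) = -2.878
d' = 1.230 − (-2.878) = 4.108

d-prime = 4.11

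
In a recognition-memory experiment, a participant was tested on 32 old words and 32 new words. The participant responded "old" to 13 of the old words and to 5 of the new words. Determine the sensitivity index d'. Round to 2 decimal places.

H = 13/32 = 0.4062
FA = 5/32 = 0.1562
z(0.4062) = -0.2373, z(0.1562) = -1.0102
d' = z(H) − z(FA) = -0.2373 − (-1.0102) = 0.7729

d' = 0.77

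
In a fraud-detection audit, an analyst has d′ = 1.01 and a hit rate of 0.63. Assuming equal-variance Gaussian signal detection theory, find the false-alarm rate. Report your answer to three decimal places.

z(hit rate) = z(0.63) = 0.3319
z(FA) = z(H) − d' = 0.3319 − 1.01 = -0.6781
false-alarm rate = Φ(-0.6781) = 0.2489

false-alarm rate = 0.249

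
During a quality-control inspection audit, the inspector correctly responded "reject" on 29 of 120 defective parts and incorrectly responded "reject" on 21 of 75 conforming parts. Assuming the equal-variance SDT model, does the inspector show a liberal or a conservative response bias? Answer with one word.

z(H) = -0.701, z(FA) = -0.583
c = −½·(z(H) + z(FA)) = 0.642
c > 0 → conservative criterion (biased toward responding “no”).

conservative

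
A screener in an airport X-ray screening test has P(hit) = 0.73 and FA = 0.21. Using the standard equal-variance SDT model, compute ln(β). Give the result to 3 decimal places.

ln β = 0.137

z(H) = z(0.73) = 0.6128
z(FA) = z(0.21) = -0.8064
ln β = −½·[z(H)² − z(FA)²] = −0.5 × (0.3755 − 0.6503) = 0.1374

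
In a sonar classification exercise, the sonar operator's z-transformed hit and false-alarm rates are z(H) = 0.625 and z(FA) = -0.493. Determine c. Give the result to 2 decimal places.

c = −½·[z(H) + z(FA)] = −½·(0.625 + (-0.493)) = -0.066

c = -0.07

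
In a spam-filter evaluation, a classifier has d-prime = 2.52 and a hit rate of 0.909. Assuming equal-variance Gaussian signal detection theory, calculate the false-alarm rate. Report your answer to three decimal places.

false-alarm rate = 0.118

z(hit rate) = z(0.909) = 1.3346
z(FA) = z(H) − d' = 1.3346 − 2.52 = -1.1854
false-alarm rate = Φ(-1.1854) = 0.1179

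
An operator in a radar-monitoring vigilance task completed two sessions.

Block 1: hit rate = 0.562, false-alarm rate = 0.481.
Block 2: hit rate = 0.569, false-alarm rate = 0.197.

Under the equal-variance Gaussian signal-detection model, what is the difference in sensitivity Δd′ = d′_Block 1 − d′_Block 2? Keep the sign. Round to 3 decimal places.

Block 1: z(0.562) = 0.1560, z(0.481) = -0.0476, d' = 0.2036
Block 2: z(0.569) = 0.1738, z(0.197) = -0.8524, d' = 1.0262
Δd' = d'_Block 1 − d'_Block 2 = 0.2036 − 1.0262 = -0.8226
Block 2 has the higher sensitivity.

Δd′ = -0.823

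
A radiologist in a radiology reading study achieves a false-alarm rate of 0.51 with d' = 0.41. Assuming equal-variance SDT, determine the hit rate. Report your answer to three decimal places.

hit rate = 0.668

z(false-alarm rate) = z(0.51) = 0.0251
z(H) = z(FA) + d' = 0.0251 + 0.41 = 0.4351
hit rate = Φ(0.4351) = 0.6683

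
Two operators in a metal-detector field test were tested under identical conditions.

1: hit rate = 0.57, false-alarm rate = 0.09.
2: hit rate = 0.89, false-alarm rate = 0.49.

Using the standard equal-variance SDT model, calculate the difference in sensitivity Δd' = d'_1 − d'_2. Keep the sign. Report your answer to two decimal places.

Δd' = 0.27

1: z(0.57) = 0.176, z(0.09) = -1.341, d' = 1.517
2: z(0.89) = 1.227, z(0.49) = -0.025, d' = 1.252
Δd' = d'_1 − d'_2 = 1.517 − 1.252 = 0.265
1 has the higher sensitivity.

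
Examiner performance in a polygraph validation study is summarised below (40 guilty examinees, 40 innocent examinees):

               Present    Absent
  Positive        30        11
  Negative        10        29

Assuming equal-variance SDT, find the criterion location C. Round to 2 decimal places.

C = -0.04

H = 30/40 = 0.7500
FA = 11/40 = 0.2750
Φ⁻¹(H) = 0.6745
Φ⁻¹(FA) = -0.5978
c = −½·[z(H) + z(FA)] = −0.5 × (0.6745 + (-0.5978)) = -0.03835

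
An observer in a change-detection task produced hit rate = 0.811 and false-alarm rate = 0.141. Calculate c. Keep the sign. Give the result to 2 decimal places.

c = 0.10

Φ⁻¹(0.811) = 0.8816, Φ⁻¹(0.141) = -1.0758
c = −½·[z(H) + z(FA)] = −0.5 × (0.8816 + (-1.0758)) = 0.0971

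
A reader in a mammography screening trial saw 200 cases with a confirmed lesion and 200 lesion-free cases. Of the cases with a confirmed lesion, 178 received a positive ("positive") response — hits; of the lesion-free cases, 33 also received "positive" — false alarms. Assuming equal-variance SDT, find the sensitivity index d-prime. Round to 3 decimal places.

d-prime = 2.201

H = 178/200 = 0.8900
FA = 33/200 = 0.1650
z(H) = 1.2265
z(FA) = -0.9741
d' = z(H) − z(FA) = 1.2265 − (-0.9741) = 2.2006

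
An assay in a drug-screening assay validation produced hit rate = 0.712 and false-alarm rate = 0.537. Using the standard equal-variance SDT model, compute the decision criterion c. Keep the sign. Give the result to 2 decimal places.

Φ⁻¹(0.712) = 0.5592, Φ⁻¹(0.537) = 0.0929
c = −½·[z(H) + z(FA)] = −0.5 × (0.5592 + 0.0929) = -0.32605

c = -0.33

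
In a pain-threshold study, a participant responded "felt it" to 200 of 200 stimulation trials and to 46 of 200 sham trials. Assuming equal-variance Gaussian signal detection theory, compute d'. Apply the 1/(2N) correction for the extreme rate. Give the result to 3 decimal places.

d' = 3.546

The hit rate is 200/200 = 1, so apply the 1/(2N) correction: H → 1 − 1/(2·200) = 0.99750.
z(H) = z(0.99750) = 2.8070
z(FA) = z(0.23000) = -0.7388
d' = 2.8070 − (-0.7388) = 3.5458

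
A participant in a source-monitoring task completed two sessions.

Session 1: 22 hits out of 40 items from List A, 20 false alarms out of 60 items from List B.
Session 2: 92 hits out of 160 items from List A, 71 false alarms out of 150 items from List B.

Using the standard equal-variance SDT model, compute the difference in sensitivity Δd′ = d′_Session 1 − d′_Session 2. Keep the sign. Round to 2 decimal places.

Δd′ = 0.30

Session 1: z(0.5500) = 0.126, z(0.3333) = -0.431, d' = 0.557
Session 2: z(0.5750) = 0.189, z(0.4733) = -0.067, d' = 0.256
Δd' = d'_Session 1 − d'_Session 2 = 0.557 − 0.256 = 0.301
Session 1 has the higher sensitivity.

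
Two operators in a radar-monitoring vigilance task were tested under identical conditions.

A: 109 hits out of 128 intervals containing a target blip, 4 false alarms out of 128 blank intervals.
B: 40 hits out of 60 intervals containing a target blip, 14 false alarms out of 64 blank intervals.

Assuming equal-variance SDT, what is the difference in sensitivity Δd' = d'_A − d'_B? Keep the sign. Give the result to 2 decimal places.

Δd' = 1.70

A: z(0.8516) = 1.043, z(0.0312) = -1.863, d' = 2.906
B: z(0.6667) = 0.431, z(0.2188) = -0.776, d' = 1.207
Δd' = d'_A − d'_B = 2.906 − 1.207 = 1.699
A has the higher sensitivity.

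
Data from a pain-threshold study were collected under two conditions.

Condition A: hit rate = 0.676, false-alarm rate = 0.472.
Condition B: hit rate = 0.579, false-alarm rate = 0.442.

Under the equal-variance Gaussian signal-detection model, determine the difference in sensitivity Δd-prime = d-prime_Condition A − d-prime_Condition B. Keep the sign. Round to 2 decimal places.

Δd-prime = 0.18

Condition A: z(0.676) = 0.457, z(0.472) = -0.070, d' = 0.527
Condition B: z(0.579) = 0.199, z(0.442) = -0.146, d' = 0.345
Δd' = d'_Condition A − d'_Condition B = 0.527 − 0.345 = 0.182
Condition A has the higher sensitivity.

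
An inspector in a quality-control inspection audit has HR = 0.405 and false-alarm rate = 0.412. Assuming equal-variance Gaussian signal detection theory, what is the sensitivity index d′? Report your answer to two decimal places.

Φ⁻¹(H) = -0.2404
Φ⁻¹(FA) = -0.2224
d' = z(H) − z(FA) = -0.2404 − (-0.2224) = -0.0180

d′ = -0.02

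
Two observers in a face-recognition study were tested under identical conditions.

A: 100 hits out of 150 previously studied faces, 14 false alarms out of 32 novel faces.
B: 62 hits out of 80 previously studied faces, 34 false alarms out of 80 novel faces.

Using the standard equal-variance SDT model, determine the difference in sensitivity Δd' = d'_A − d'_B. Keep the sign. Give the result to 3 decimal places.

A: z(0.6667) = 0.4308, z(0.4375) = -0.1573, d' = 0.5881
B: z(0.7750) = 0.7554, z(0.4250) = -0.1891, d' = 0.9445
Δd' = d'_A − d'_B = 0.5881 − 0.9445 = -0.3564
B has the higher sensitivity.

Δd' = -0.356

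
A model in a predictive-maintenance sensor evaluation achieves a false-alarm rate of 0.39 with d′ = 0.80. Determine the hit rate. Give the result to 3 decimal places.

hit rate = 0.699

z(false-alarm rate) = z(0.39) = -0.2793
z(H) = z(FA) + d' = -0.2793 + 0.80 = 0.5207
hit rate = Φ(0.5207) = 0.6987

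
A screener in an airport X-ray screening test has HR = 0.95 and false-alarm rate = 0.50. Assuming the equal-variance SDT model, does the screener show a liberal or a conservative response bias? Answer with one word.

z(H) = 1.645, z(FA) = 0.000
c = −½·(z(H) + z(FA)) = -0.8225
c < 0 → liberal criterion (biased toward responding “yes”).

liberal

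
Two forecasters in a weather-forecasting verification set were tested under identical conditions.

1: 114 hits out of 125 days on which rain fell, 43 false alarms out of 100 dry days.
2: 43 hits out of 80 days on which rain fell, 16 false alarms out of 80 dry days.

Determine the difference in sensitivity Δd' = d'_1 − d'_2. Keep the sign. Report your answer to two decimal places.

Δd' = 0.59

1: z(0.9120) = 1.353, z(0.4300) = -0.176, d' = 1.529
2: z(0.5375) = 0.094, z(0.2000) = -0.842, d' = 0.936
Δd' = d'_1 − d'_2 = 1.529 − 0.936 = 0.593
1 has the higher sensitivity.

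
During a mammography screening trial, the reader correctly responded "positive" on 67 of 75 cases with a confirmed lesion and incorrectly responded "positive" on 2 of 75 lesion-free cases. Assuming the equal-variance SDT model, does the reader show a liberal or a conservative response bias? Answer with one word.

conservative

z(H) = 1.244, z(FA) = -1.932
c = −½·(z(H) + z(FA)) = 0.344
c > 0 → conservative criterion (biased toward responding “no”).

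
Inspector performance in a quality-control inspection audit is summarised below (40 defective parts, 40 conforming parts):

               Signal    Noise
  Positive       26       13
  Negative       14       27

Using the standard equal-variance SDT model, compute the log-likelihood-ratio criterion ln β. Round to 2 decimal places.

ln β = 0.03

H = 26/40 = 0.6500
FA = 13/40 = 0.3250
z(0.6500) = 0.385, z(0.3250) = -0.454
ln β = −½·[z(H)² − z(FA)²] = −0.5 × (0.148 − 0.206) = 0.029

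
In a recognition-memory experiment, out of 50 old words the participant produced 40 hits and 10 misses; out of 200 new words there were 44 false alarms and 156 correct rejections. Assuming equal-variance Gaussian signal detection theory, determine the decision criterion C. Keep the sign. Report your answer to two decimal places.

C = -0.03

H = 40/50 = 0.8000
FA = 44/200 = 0.2200
Φ⁻¹(0.8000) = 0.8416, Φ⁻¹(0.2200) = -0.7722
c = −½·[z(H) + z(FA)] = −0.5 × (0.8416 + (-0.7722)) = -0.0347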